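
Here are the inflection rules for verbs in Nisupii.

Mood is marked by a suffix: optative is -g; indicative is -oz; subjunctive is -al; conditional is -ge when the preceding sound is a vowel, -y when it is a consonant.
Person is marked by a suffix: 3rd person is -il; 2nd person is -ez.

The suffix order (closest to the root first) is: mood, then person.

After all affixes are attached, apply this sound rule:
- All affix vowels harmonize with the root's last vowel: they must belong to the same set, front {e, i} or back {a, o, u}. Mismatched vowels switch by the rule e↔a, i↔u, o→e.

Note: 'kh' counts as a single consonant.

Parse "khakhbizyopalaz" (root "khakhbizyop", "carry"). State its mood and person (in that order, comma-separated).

subjunctive, 2nd person

Segment: khakhbizyop-al-ez.
mood: -al → subjunctive.
person: -ez → 2nd person.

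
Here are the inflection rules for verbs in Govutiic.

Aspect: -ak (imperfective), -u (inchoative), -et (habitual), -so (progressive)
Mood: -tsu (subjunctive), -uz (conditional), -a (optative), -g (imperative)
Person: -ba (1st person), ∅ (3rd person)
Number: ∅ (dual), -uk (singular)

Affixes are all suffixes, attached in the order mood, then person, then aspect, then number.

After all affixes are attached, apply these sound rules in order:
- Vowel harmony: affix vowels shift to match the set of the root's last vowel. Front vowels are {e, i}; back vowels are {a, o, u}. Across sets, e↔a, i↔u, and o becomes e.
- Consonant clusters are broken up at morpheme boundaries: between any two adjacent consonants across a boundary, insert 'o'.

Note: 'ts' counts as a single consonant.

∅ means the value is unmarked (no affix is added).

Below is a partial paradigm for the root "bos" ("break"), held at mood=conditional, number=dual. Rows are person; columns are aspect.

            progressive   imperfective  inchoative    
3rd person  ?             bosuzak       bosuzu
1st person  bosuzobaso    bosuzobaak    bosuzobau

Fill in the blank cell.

Attach mood conditional -uz → bosuz.
person = 3rd person: zero marking, form stays bosuz.
Attach aspect progressive -so → bosuzso.
number = dual: zero marking, form stays bosuzso.
Vowel harmony: no change.
Apply epenthesis: bosuzso → bosuzoso.

bosuzoso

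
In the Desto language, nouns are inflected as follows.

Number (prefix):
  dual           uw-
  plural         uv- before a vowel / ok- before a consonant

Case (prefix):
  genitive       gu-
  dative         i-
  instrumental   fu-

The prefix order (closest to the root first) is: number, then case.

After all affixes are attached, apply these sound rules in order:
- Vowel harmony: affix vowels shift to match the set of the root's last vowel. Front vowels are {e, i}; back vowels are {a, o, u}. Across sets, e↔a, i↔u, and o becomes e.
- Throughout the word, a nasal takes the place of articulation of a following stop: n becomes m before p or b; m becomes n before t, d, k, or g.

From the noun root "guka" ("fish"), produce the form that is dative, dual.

uuwguka

Attach number dual uw- → uwguka.
Attach case dative i- → iuwguka.
Apply vowel harmony: iuwguka → uuwguka.
Nasal assimilation: no change.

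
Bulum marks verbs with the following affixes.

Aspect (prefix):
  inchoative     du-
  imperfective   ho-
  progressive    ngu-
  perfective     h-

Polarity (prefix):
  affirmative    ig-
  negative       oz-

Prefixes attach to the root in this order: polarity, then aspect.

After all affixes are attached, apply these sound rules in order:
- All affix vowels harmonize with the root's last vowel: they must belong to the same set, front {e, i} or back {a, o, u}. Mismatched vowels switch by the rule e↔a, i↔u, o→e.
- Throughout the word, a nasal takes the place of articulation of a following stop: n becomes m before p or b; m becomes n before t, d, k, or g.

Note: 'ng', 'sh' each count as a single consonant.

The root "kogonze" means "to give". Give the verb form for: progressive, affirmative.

Attach polarity affirmative ig- → igkogonze.
Attach aspect progressive ngu- → nguigkogonze.
Apply vowel harmony: nguigkogonze → ngiigkogonze.
Nasal assimilation: no change.

ngiigkogonze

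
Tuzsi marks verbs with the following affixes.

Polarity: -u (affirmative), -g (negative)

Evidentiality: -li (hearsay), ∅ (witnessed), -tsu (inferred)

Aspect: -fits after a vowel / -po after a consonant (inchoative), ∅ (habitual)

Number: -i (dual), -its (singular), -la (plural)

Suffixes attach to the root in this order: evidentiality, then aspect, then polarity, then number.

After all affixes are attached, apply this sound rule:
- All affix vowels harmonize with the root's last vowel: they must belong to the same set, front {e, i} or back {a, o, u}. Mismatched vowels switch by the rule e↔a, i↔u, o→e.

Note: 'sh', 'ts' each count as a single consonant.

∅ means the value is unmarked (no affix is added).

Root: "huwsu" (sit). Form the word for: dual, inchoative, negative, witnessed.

evidentiality = witnessed: zero marking, form stays huwsu.
Attach aspect inchoative -fits (after vowel 'u') → huwsufits.
Attach polarity negative -g → huwsufitsg.
Attach number dual -i → huwsufitsgi.
Apply vowel harmony: huwsufitsgi → huwsufutsgu.

huwsufutsgu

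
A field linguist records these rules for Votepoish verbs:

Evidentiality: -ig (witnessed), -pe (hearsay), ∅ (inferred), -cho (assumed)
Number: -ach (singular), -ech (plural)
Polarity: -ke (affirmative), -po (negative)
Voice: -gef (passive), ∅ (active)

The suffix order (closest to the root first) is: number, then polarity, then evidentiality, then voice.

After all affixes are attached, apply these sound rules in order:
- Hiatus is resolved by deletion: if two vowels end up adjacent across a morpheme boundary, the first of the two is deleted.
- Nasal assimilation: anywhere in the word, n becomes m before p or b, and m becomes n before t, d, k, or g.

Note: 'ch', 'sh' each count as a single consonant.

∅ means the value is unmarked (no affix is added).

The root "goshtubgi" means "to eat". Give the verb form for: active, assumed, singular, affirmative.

Attach number singular -ach → goshtubgiach.
Attach polarity affirmative -ke → goshtubgiachke.
Attach evidentiality assumed -cho → goshtubgiachkecho.
voice = active: zero marking, form stays goshtubgiachkecho.
Apply vowel deletion: goshtubgiachkecho → goshtubgachkecho.
Nasal assimilation: no change.

goshtubgachkecho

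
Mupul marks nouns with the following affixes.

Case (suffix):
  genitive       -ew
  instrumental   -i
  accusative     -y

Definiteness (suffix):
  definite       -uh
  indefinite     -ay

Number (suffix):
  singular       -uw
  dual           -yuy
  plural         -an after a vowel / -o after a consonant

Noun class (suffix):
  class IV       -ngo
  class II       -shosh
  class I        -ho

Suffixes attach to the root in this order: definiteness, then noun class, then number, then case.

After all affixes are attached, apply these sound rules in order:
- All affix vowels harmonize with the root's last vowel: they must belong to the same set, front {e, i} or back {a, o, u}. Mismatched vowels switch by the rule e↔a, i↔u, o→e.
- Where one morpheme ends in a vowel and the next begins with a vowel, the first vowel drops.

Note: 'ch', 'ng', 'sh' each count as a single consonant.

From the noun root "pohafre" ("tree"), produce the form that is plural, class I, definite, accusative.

pohafrihheny

Attach definiteness definite -uh → pohafreuh.
Attach noun class class I -ho → pohafreuhho.
Attach number plural -an (after vowel 'o') → pohafreuhhoan.
Attach case accusative -y → pohafreuhhoany.
Apply vowel harmony: pohafreuhhoany → pohafreihheeny.
Apply vowel deletion: pohafreihheeny → pohafrihheny.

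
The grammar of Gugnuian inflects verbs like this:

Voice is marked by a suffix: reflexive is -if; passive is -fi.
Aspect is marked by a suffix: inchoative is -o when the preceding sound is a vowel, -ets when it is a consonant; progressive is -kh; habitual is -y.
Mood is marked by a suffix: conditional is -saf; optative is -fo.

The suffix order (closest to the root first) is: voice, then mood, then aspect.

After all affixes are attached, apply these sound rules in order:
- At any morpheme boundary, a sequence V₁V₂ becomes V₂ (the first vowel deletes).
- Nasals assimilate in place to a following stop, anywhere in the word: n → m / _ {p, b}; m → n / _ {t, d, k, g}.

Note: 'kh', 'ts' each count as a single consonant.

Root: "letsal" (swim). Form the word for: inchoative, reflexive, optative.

letsaliffo

Attach voice reflexive -if → letsalif.
Attach mood optative -fo → letsaliffo.
Attach aspect inchoative -o (after vowel 'o') → letsaliffoo.
Apply vowel deletion: letsaliffoo → letsaliffo.
Nasal assimilation: no change.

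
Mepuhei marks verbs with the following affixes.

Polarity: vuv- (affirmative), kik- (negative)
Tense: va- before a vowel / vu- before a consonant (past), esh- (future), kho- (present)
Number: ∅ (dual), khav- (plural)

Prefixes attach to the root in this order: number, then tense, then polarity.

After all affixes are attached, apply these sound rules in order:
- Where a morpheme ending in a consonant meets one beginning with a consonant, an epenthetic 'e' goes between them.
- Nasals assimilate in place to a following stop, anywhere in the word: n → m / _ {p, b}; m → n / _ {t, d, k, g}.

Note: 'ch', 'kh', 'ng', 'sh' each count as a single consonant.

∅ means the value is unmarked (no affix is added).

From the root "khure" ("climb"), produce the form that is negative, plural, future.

kikeshekhavekhure

Attach number plural khav- → khavkhure.
Attach tense future esh- → eshkhavkhure.
Attach polarity negative kik- → kikeshkhavkhure.
Apply epenthesis: kikeshkhavkhure → kikeshekhavekhure.
Nasal assimilation: no change.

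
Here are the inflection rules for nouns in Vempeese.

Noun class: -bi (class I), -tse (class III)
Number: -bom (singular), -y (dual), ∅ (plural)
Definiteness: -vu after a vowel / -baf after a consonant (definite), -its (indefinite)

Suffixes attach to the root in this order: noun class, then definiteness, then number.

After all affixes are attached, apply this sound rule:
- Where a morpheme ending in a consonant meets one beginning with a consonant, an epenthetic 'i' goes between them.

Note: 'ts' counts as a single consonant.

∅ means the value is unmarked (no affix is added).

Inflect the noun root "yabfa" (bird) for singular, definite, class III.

yabfatsevubom

Attach noun class class III -tse → yabfatse.
Attach definiteness definite -vu (after vowel 'e') → yabfatsevu.
Attach number singular -bom → yabfatsevubom.
Epenthesis: no change.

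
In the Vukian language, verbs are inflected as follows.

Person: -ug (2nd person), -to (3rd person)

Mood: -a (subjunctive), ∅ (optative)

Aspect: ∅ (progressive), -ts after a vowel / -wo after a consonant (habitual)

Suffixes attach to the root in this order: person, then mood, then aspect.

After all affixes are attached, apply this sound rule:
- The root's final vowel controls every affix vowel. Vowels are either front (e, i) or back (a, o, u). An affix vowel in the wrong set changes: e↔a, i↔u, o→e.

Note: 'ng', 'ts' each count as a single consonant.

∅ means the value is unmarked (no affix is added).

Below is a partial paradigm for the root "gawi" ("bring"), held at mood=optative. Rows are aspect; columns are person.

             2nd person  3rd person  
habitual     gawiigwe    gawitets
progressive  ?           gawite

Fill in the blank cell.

gawiig

Attach person 2nd person -ug → gawiug.
mood = optative: zero marking, form stays gawiug.
aspect = progressive: zero marking, form stays gawiug.
Apply vowel harmony: gawiug → gawiig.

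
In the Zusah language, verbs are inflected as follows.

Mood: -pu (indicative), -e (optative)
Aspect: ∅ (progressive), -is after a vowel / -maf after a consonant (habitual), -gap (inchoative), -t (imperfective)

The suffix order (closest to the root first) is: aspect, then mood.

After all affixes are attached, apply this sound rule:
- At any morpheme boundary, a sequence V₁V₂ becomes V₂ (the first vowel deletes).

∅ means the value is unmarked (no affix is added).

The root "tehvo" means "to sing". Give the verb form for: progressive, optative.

tehve

aspect = progressive: zero marking, form stays tehvo.
Attach mood optative -e → tehvoe.
Apply vowel deletion: tehvoe → tehve.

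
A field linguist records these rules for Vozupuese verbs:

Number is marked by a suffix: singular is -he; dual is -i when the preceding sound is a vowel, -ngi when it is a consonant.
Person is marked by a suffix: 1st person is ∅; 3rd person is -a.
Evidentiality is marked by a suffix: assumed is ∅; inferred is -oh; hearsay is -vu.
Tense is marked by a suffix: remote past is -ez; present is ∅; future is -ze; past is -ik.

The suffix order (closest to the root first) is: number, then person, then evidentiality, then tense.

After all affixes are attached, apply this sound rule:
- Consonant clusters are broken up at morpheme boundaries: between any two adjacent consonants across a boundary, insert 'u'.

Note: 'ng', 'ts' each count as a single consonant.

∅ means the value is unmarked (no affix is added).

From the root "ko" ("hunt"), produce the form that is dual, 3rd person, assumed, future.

Attach number dual -i (after vowel 'o') → koi.
Attach person 3rd person -a → koia.
evidentiality = assumed: zero marking, form stays koia.
Attach tense future -ze → koiaze.
Epenthesis: no change.

koiaze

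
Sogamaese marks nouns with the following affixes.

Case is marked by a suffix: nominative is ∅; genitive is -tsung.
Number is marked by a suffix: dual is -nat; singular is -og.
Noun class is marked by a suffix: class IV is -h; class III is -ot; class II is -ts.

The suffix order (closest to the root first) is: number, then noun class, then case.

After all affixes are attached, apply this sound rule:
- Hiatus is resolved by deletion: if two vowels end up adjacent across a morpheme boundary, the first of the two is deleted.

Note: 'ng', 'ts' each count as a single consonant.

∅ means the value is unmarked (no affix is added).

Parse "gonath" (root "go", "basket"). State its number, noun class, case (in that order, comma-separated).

dual, class IV, nominative

Segment: go-nat-h.
number: -nat → dual.
noun class: -h → class IV.
case: ∅ → nominative.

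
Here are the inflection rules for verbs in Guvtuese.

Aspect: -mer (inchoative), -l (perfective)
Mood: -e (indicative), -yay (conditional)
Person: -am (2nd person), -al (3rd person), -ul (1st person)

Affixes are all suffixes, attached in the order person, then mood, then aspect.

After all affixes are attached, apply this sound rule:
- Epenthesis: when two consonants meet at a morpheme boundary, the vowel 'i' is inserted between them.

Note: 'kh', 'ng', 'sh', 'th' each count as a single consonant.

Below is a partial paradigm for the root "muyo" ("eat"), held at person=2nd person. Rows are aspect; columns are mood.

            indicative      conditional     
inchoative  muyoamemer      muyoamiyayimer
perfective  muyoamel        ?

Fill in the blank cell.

muyoamiyayil

Attach person 2nd person -am → muyoam.
Attach mood conditional -yay → muyoamyay.
Attach aspect perfective -l → muyoamyayl.
Apply epenthesis: muyoamyayl → muyoamiyayil.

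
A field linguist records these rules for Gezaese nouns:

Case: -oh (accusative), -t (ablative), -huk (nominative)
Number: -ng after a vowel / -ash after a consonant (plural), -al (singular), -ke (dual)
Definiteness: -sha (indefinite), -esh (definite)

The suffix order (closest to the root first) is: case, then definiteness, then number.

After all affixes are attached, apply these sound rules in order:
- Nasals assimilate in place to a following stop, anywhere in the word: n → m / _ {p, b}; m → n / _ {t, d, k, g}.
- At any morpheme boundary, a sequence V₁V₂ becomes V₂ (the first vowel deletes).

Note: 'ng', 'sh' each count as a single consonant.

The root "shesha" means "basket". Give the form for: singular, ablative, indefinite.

Attach case ablative -t → sheshat.
Attach definiteness indefinite -sha → sheshatsha.
Attach number singular -al → sheshatshaal.
Nasal assimilation: no change.
Apply vowel deletion: sheshatshaal → sheshatshal.

sheshatshal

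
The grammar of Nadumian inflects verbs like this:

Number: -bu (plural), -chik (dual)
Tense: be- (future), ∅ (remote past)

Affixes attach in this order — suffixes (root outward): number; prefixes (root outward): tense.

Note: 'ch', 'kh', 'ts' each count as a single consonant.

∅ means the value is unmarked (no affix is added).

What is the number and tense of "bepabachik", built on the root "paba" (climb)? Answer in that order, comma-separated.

dual, future

Segment: be-paba-chik.
number: -chik → dual.
tense: be- → future.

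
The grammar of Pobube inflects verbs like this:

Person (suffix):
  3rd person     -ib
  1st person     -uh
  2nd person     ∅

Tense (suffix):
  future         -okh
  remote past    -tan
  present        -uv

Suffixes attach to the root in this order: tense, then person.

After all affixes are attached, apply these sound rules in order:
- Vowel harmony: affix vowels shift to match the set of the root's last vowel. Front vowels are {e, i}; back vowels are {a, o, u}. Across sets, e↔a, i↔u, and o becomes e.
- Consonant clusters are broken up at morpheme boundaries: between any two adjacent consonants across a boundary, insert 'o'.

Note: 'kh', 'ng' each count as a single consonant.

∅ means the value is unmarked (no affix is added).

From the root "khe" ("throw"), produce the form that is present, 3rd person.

kheivib

Attach tense present -uv → kheuv.
Attach person 3rd person -ib → kheuvib.
Apply vowel harmony: kheuvib → kheivib.
Epenthesis: no change.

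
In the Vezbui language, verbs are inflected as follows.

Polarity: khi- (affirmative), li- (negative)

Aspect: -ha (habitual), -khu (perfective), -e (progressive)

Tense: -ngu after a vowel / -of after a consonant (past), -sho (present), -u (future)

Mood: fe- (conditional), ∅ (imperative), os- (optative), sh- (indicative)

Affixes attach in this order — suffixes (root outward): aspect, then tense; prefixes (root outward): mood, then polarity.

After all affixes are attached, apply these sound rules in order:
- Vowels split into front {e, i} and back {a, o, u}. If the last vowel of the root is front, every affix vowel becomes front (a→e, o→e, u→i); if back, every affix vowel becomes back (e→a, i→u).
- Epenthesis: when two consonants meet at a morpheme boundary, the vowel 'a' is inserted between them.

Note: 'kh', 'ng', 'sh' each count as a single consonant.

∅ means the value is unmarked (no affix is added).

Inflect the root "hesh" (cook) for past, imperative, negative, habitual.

liheshahengi

mood = imperative: zero marking, form stays hesh.
Attach aspect habitual -ha → heshha.
Attach tense past -ngu (after vowel 'a') → heshhangu.
Attach polarity negative li- → liheshhangu.
Apply vowel harmony: liheshhangu → liheshhengi.
Apply epenthesis: liheshhengi → liheshahengi.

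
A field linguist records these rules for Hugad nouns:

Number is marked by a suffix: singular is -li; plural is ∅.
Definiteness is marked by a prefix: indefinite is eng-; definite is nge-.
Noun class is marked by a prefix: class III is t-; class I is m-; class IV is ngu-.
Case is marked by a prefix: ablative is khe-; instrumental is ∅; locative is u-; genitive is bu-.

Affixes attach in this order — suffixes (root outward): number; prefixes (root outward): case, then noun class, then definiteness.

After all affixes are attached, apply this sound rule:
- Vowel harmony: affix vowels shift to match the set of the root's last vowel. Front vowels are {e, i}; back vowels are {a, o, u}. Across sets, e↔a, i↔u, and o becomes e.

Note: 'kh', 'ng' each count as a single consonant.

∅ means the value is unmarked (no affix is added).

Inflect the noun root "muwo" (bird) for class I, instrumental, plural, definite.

ngammuwo

case = instrumental: zero marking, form stays muwo.
Attach noun class class I m- → mmuwo.
Attach definiteness definite nge- → ngemmuwo.
number = plural: zero marking, form stays ngemmuwo.
Apply vowel harmony: ngemmuwo → ngammuwo.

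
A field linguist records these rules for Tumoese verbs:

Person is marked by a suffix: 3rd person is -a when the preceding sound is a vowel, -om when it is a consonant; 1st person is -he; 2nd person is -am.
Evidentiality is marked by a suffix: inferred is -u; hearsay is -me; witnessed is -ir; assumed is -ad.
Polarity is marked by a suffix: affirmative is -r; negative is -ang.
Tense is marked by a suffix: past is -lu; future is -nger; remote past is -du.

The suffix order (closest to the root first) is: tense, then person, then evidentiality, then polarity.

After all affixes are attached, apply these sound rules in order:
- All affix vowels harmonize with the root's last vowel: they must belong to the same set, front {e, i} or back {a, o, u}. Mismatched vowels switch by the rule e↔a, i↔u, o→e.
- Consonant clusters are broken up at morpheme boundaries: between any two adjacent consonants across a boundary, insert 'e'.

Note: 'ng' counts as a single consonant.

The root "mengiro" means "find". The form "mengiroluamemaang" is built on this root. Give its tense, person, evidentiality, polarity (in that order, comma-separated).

Segment: mengiro-lu-am-me-ang.
tense: -lu → past.
person: -am → 2nd person.
evidentiality: -me → hearsay.
polarity: -ang → negative.

past, 2nd person, hearsay, negative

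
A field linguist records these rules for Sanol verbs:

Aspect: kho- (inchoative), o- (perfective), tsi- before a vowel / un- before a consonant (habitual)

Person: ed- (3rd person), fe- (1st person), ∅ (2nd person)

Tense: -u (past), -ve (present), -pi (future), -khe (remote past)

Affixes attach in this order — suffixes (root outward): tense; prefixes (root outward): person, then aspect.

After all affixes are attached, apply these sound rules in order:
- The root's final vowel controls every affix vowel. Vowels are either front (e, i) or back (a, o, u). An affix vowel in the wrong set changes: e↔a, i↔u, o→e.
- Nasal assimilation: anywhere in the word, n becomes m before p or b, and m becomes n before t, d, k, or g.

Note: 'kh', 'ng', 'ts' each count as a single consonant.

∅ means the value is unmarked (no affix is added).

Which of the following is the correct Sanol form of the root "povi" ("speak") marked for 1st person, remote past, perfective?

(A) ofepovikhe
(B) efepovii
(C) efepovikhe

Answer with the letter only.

C

Attach person 1st person fe- → fepovi.
Attach tense remote past -khe → fepovikhe.
Attach aspect perfective o- → ofepovikhe.
Apply vowel harmony: ofepovikhe → efepovikhe.
Nasal assimilation: no change.
So the correct form is efepovikhe, option (C).
(A) ofepovikhe is wrong: it fails to apply the sound rule(s).
(B) efepovii is wrong: it uses past instead of remote past for tense.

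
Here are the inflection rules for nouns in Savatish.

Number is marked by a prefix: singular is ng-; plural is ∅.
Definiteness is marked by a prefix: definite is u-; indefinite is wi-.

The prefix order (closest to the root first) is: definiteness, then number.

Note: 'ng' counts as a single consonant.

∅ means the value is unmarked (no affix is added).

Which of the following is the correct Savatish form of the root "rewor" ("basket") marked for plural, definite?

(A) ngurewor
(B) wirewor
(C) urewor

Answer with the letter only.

C

Attach definiteness definite u- → urewor.
number = plural: zero marking, form stays urewor.
So the correct form is urewor, option (C).
(B) wirewor is wrong: it uses indefinite instead of definite for definiteness.
(A) ngurewor is wrong: it uses singular instead of plural for number.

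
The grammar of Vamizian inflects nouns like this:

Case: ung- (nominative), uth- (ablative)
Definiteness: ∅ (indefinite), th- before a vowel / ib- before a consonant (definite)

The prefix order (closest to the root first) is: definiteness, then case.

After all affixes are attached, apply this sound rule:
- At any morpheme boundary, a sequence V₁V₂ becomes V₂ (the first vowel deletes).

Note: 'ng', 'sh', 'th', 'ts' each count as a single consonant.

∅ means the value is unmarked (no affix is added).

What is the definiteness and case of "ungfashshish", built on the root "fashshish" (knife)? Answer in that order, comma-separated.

Segment: ung-fashshish.
definiteness: ∅ → indefinite.
case: ung- → nominative.

indefinite, nominative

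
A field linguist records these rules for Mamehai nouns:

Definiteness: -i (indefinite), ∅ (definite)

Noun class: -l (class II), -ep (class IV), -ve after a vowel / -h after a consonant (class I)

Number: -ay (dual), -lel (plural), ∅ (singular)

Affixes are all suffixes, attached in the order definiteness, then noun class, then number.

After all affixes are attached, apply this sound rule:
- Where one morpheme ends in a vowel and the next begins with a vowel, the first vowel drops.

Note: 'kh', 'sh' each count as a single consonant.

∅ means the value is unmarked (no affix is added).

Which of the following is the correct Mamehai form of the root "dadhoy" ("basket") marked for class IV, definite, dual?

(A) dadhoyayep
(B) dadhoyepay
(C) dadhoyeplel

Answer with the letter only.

definiteness = definite: zero marking, form stays dadhoy.
Attach noun class class IV -ep → dadhoyep.
Attach number dual -ay → dadhoyepay.
Vowel deletion: no change.
So the correct form is dadhoyepay, option (B).
(C) dadhoyeplel is wrong: it uses plural instead of dual for number.
(A) dadhoyayep is wrong: it has the affixes in the wrong order.

B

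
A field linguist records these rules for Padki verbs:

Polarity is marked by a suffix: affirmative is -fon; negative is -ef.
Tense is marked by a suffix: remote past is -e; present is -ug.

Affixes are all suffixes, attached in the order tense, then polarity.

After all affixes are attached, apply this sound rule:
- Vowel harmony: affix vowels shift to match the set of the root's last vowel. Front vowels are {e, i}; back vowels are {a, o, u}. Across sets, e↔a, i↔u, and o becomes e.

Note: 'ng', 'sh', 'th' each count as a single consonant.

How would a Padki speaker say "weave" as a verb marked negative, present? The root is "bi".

biigef

Attach tense present -ug → biug.
Attach polarity negative -ef → biugef.
Apply vowel harmony: biugef → biigef.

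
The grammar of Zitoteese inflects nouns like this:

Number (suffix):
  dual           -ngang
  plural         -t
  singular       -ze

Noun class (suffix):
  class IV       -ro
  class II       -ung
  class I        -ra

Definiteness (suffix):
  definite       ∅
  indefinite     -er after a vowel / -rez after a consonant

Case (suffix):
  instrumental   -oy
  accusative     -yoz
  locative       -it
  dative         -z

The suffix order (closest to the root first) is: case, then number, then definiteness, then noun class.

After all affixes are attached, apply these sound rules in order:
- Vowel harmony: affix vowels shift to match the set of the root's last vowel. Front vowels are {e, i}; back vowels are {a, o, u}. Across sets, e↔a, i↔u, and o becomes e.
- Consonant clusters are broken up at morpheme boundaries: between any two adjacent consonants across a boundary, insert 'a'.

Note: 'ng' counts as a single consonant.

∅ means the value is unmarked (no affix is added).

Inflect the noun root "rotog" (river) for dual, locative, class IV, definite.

rotogutangangaro

Attach case locative -it → rotogit.
Attach number dual -ngang → rotogitngang.
definiteness = definite: zero marking, form stays rotogitngang.
Attach noun class class IV -ro → rotogitngangro.
Apply vowel harmony: rotogitngangro → rotogutngangro.
Apply epenthesis: rotogutngangro → rotogutangangaro.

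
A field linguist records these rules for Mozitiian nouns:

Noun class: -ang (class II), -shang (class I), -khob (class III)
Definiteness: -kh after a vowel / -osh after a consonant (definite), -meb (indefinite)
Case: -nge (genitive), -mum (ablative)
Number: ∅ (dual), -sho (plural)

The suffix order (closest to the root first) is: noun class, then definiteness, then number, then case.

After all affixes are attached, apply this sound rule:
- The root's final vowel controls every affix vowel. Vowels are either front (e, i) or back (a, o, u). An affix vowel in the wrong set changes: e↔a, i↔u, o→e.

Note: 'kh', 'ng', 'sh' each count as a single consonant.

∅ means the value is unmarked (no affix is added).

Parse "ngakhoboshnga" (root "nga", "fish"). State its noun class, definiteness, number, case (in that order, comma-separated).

class III, definite, dual, genitive

Segment: nga-khob-osh-nge.
noun class: -khob → class III.
definiteness: -kh/osh → definite.
number: ∅ → dual.
case: -nge → genitive.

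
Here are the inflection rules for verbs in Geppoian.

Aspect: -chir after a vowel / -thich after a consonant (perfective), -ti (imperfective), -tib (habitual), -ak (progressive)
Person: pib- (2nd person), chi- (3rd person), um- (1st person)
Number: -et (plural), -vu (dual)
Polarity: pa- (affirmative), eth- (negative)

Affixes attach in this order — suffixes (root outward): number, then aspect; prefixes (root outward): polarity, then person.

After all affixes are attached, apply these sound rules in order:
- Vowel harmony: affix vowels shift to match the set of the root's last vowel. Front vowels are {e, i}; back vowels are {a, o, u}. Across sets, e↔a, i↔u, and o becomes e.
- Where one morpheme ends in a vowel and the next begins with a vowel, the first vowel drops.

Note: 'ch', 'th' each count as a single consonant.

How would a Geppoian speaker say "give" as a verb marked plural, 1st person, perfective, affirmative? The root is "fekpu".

umpafekpatthuch

Attach polarity affirmative pa- → pafekpu.
Attach number plural -et → pafekpuet.
Attach aspect perfective -thich (after consonant 't') → pafekpuetthich.
Attach person 1st person um- → umpafekpuetthich.
Apply vowel harmony: umpafekpuetthich → umpafekpuatthuch.
Apply vowel deletion: umpafekpuatthuch → umpafekpatthuch.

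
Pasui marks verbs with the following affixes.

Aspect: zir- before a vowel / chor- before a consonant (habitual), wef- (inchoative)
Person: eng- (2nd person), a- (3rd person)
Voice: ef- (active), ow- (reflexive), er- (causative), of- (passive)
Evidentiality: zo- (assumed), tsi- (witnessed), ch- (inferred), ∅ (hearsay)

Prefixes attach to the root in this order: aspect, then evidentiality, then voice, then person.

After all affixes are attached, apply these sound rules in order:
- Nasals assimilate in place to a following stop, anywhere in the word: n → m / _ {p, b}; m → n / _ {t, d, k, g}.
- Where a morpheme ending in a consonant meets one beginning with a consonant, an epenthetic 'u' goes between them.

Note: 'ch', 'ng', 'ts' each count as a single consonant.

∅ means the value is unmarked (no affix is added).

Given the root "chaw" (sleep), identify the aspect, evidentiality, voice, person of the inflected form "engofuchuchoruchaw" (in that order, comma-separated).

habitual, inferred, passive, 2nd person

Segment: eng-of-ch-chor-chaw.
aspect: zir/chor- → habitual.
evidentiality: ch- → inferred.
voice: of- → passive.
person: eng- → 2nd person.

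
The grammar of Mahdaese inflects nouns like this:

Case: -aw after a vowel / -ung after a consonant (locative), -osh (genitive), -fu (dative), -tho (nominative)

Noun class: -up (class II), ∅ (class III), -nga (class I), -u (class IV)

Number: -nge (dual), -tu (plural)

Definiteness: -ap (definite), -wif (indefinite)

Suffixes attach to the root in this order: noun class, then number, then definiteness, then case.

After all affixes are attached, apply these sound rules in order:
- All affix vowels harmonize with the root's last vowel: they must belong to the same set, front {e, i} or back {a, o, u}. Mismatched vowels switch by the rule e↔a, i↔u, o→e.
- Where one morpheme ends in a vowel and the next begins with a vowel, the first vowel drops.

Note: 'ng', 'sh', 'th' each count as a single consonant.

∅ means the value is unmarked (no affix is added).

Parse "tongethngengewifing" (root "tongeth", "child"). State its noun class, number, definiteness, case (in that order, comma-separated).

class I, dual, indefinite, locative

Segment: tongeth-nga-nge-wif-ung.
noun class: -nga → class I.
number: -nge → dual.
definiteness: -wif → indefinite.
case: -aw/ung → locative.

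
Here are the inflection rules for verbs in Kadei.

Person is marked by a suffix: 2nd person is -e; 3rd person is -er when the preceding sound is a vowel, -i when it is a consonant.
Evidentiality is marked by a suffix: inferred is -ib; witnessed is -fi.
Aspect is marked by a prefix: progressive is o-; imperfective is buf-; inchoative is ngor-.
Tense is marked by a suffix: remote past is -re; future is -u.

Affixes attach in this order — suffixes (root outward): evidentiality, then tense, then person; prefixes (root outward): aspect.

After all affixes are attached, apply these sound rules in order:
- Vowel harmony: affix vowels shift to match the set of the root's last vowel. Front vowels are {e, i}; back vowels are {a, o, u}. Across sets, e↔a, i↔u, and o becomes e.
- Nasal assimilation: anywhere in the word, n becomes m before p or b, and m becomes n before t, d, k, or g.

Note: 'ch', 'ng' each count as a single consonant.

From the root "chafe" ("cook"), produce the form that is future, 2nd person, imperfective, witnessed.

Attach evidentiality witnessed -fi → chafefi.
Attach tense future -u → chafefiu.
Attach person 2nd person -e → chafefiue.
Attach aspect imperfective buf- → bufchafefiue.
Apply vowel harmony: bufchafefiue → bifchafefiie.
Nasal assimilation: no change.

bifchafefiie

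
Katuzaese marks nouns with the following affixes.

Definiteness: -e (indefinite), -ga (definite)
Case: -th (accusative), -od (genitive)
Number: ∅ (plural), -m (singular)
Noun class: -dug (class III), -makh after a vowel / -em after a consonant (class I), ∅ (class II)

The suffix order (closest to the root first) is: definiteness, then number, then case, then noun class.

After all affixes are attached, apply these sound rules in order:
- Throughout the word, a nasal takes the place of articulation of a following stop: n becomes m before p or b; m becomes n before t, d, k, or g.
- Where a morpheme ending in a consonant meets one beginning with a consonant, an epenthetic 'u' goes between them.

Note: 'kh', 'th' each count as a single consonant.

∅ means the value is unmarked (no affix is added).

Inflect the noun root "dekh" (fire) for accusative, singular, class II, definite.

dekhugamuth

Attach definiteness definite -ga → dekhga.
Attach number singular -m → dekhgam.
Attach case accusative -th → dekhgamth.
noun class = class II: zero marking, form stays dekhgamth.
Nasal assimilation: no change.
Apply epenthesis: dekhgamth → dekhugamuth.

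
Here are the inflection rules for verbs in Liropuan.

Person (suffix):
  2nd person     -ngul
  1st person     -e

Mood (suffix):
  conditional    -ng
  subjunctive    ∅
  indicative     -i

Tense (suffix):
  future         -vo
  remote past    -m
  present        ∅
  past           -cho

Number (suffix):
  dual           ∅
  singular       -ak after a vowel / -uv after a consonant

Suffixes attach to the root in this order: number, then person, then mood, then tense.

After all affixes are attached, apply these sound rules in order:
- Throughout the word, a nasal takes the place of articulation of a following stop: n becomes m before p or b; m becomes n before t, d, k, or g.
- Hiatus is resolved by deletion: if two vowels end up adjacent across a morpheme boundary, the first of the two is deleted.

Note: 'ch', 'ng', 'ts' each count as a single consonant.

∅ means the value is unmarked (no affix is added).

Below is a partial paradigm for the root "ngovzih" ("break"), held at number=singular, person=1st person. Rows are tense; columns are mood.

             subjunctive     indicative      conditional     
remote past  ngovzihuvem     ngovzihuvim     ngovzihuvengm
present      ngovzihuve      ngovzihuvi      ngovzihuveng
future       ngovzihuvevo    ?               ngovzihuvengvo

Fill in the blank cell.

Attach number singular -uv (after consonant 'h') → ngovzihuv.
Attach person 1st person -e → ngovzihuve.
Attach mood indicative -i → ngovzihuvei.
Attach tense future -vo → ngovzihuveivo.
Nasal assimilation: no change.
Apply vowel deletion: ngovzihuveivo → ngovzihuvivo.

ngovzihuvivo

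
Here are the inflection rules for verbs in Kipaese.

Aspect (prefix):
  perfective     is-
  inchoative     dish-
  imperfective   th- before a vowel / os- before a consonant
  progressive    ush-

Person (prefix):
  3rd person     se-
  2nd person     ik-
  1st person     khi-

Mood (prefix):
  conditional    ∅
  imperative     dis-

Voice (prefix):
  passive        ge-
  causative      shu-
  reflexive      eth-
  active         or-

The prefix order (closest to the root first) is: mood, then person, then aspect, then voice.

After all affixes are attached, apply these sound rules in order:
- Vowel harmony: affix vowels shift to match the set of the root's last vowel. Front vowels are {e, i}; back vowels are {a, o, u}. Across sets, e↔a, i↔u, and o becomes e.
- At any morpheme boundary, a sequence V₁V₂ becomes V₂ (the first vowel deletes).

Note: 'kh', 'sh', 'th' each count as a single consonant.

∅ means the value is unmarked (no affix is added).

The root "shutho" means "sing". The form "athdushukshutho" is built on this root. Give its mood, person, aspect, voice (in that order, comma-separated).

Segment: eth-dish-ik-shutho.
mood: ∅ → conditional.
person: ik- → 2nd person.
aspect: dish- → inchoative.
voice: eth- → reflexive.

conditional, 2nd person, inchoative, reflexive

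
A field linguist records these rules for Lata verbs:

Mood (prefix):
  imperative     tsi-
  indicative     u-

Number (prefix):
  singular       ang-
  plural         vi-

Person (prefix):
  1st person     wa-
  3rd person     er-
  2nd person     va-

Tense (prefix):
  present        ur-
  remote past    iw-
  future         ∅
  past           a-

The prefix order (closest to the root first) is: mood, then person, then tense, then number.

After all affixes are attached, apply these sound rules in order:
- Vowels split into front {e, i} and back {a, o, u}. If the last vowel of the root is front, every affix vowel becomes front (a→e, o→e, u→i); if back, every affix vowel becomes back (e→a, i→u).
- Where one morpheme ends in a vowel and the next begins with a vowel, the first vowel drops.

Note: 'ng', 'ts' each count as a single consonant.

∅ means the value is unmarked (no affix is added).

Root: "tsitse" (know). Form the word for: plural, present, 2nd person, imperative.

Attach mood imperative tsi- → tsitsitse.
Attach person 2nd person va- → vatsitsitse.
Attach tense present ur- → urvatsitsitse.
Attach number plural vi- → viurvatsitsitse.
Apply vowel harmony: viurvatsitsitse → viirvetsitsitse.
Apply vowel deletion: viirvetsitsitse → virvetsitsitse.

virvetsitsitse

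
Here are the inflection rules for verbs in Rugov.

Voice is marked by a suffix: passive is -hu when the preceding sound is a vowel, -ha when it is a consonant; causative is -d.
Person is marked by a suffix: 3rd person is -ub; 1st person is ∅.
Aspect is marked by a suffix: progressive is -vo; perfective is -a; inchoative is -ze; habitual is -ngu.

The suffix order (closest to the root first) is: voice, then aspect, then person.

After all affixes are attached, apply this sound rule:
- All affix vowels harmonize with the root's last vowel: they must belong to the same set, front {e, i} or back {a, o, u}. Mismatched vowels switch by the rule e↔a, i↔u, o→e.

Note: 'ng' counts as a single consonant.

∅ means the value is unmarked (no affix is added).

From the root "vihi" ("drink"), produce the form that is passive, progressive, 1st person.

vihihive

Attach voice passive -hu (after vowel 'i') → vihihu.
Attach aspect progressive -vo → vihihuvo.
person = 1st person: zero marking, form stays vihihuvo.
Apply vowel harmony: vihihuvo → vihihive.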